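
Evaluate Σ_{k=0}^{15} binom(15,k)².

155117520

Σ C(15,k)² is the coefficient of x^15 in (1+x)^15(1+x)^15 = (1+x)^30, i.e. C(30,15) = 155117520.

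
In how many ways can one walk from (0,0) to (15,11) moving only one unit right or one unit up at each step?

Each path is a sequence of 26 steps with 15 rights: C(26,15) = 7726160.

7726160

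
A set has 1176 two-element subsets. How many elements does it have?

n(n−1)/2 = 1176 ⇒ n(n−1) = 2352. Since 49·48 = 2352, n = 49.

49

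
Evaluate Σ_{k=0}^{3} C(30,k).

1 + 30 + 435 + 4060 = 4526.

4526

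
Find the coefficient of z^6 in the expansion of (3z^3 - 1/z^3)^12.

General term: C(12,j)·(3z^3)^j·(-1/z^3)^(12-j), with z-exponent 3j − 3(12−j) = 6j − 36.
Set 6j − 36 = 6: j = 7.
C(12,7) = 792; 3^7 = 2187; (-1)^5 = -1.
Coefficient = 792 · 2187 · (-1) = -1732104.

-1732104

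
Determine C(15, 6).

C(15,6) = (15·14·13·12·11·10) / 6! = 3603600 / 720 = 5005.

5005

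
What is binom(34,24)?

131128140

C(34,24) = C(34,10) by symmetry.
C(34,10) = (34·33·32·31·30·29·28·27·26·25) / 10! = 475837794432000 / 3628800 = 131128140.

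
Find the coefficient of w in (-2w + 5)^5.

-6250

The general term is C(5,j)·(-2w)^j·(5)^(5-j); the w^1 term has j = 1.
C(5,1) = 5.
Coefficient = C(5,1) · (-2)^1 · 5^4 = 5 · (-2) · 625 = -6250.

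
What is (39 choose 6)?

3262623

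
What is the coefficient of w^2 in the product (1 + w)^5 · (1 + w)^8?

(1 + w)^5(1 + w)^8 = (1 + w)^13, so the coefficient of w^2 is C(13,2)·1^2 = 78·1 = 78.

78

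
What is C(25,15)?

3268760

C(25,15) = C(25,10) by symmetry.
C(25,10) = (25·24·23·22·21·20·19·18·17·16) / 10! = 11861676288000 / 3628800 = 3268760.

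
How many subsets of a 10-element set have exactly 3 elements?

120

Choose the 3 positions: C(10,3) = 120.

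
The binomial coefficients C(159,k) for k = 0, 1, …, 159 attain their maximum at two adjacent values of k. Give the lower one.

79

For odd n = 159, C(159,k) peaks at k = (n−1)/2 and (n+1)/2; the lower is 79.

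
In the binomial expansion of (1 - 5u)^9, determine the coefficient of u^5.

-393750

The general term is C(9,j)·(1)^j·(-5u)^(9-j); the u^5 term has j = 4.
C(9,4) = 126.
Coefficient = C(9,4) · (-5)^5 = 126 · (-3125) = -393750.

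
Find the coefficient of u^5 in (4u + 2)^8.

458752

The general term is C(8,j)·(4u)^j·(2)^(8-j); the u^5 term has j = 5.
C(8,5) = 56.
Coefficient = C(8,5) · 4^5 · 2^3 = 56 · 1024 · 8 = 458752.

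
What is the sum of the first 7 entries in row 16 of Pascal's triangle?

1 + 16 + 120 + 560 + 1820 + 4368 + 8008 = 14893.

14893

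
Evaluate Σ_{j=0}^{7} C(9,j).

1 + 9 + 36 + 84 + 126 + 126 + 84 + 36 = 502.

502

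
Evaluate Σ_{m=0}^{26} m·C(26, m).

872415232

Differentiating (1+x)^26 and setting x=1: Σ m·C(26,m) = 26·2^25 = 872415232.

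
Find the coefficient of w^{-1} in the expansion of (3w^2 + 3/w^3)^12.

420901272

General term: C(12,j)·(3w^2)^j·(3/w^3)^(12-j), with w-exponent 2j − 3(12−j) = 5j − 36.
Set 5j − 36 = -1: j = 7.
C(12,7) = 792; 3^7 = 2187; 3^5 = 243.
Coefficient = 792 · 2187 · 243 = 420901272.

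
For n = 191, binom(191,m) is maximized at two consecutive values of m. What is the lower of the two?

For odd n = 191, C(191,m) peaks at m = (n−1)/2 and (n+1)/2; the lower is 95.

95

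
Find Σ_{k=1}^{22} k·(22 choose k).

46137344

Differentiating (1+x)^22 and setting x=1: Σ k·C(22,k) = 22·2^21 = 46137344.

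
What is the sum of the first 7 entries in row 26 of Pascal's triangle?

1 + 26 + 325 + 2600 + 14950 + 65780 + 230230 = 313912.

313912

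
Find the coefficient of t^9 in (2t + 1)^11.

The general term is C(11,j)·(2t)^j·(1)^(11-j); the t^9 term has j = 9.
C(11,9) = 55.
Coefficient = C(11,9) · 2^9 = 55 · 512 = 28160.

28160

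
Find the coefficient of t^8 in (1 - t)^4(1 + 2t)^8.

Coefficient of t^8 = Σ_{j} C(4,j)·(-1)^j·C(8,8-j)·2^(8-j) for j from 0 to 4.
= 256 + (-4096) + 10752 + (-7168) + 1120 = 864.

864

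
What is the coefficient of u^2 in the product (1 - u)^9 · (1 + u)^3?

Coefficient of u^2 = Σ_{j} C(9,j)·(-1)^j·C(3,2-j)·1^(2-j) for j from 0 to 2.
= 3 + (-27) + 36 = 12.

12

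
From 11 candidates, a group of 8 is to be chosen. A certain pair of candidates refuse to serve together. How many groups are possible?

81

All 8-subsets: C(11,8) = 165. Those containing both fixed elements: C(9,6) = 84.
165 − 84 = 81.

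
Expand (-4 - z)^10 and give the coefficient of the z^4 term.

860160

The general term is C(10,j)·(-4)^j·(-z)^(10-j); the z^4 term has j = 6.
C(10,6) = 210.
Coefficient = C(10,6) · (-4)^6 = 210 · 4096 = 860160.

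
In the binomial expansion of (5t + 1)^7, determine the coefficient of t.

The general term is C(7,j)·(5t)^j·(1)^(7-j); the t^1 term has j = 1.
C(7,1) = 7.
Coefficient = C(7,1) · 5^1 = 7 · 5 = 35.

35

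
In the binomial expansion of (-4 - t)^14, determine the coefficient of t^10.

256256

The general term is C(14,j)·(-4)^j·(-t)^(14-j); the t^10 term has j = 4.
C(14,4) = 1001.
Coefficient = C(14,4) · (-4)^4 = 1001 · 256 = 256256.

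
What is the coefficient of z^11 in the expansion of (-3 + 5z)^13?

The general term is C(13,j)·(-3)^j·(5z)^(13-j); the z^11 term has j = 2.
C(13,2) = 78.
Coefficient = C(13,2) · (-3)^2 · 5^11 = 78 · 9 · 48828125 = 34277343750.

34277343750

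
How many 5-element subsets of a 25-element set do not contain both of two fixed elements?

All 5-subsets: C(25,5) = 53130. Those containing both fixed elements: C(23,3) = 1771.
53130 − 1771 = 51359.

51359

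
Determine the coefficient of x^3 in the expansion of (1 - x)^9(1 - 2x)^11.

-4176

Coefficient of x^3 = Σ_{j} C(9,j)·(-1)^j·C(11,3-j)·(-2)^(3-j) for j from 0 to 3.
= (-1320) + (-1980) + (-792) + (-84) = -4176.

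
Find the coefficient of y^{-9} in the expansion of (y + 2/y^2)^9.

5376

General term: C(9,j)·(y)^j·(2/y^2)^(9-j), with y-exponent 1j − 2(9−j) = 3j − 18.
Set 3j − 18 = -9: j = 3.
C(9,3) = 84; 1^3 = 1; 2^6 = 64.
Coefficient = 84 · 1 · 64 = 5376.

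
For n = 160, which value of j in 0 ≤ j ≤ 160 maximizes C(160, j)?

80

C(160,j) is maximized at j = 160/2 = 80.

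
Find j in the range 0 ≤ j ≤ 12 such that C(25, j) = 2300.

C(25,j) increases on 0 ≤ j ≤ 12. C(25,2) = 300 and C(25,3) = 2300, so j = 3.

3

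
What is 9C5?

126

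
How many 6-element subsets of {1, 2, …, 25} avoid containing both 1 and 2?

All 6-subsets: C(25,6) = 177100. Those containing both fixed elements: C(23,4) = 8855.
177100 − 8855 = 168245.

168245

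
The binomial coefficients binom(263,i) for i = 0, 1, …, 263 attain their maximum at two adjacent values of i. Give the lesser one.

For odd n = 263, C(263,i) peaks at i = (n−1)/2 and (n+1)/2; the lesser is 131.

131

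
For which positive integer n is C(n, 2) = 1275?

n(n−1)/2 = 1275 ⇒ n(n−1) = 2550. Since 51·50 = 2550, n = 51.

51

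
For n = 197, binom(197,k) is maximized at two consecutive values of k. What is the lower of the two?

98

For odd n = 197, C(197,k) peaks at k = (n−1)/2 and (n+1)/2; the lower is 98.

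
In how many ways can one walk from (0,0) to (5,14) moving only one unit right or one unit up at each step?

11628

Each path is a sequence of 19 steps with 5 rights: C(19,5) = 11628.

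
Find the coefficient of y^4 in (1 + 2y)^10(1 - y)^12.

-185

Coefficient of y^4 = Σ_{j} C(10,j)·2^j·C(12,4-j)·(-1)^(4-j) for j from 0 to 4.
= 495 + (-4400) + 11880 + (-11520) + 3360 = -185.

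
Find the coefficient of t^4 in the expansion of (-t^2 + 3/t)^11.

General term: C(11,j)·(-t^2)^j·(3/t)^(11-j), with t-exponent 2j − 1(11−j) = 3j − 11.
Set 3j − 11 = 4: j = 5.
C(11,5) = 462; (-1)^5 = -1; 3^6 = 729.
Coefficient = 462 · (-1) · 729 = -336798.

-336798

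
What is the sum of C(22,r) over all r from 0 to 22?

The entries of row 22 sum to 2^22 = 4194304.

4194304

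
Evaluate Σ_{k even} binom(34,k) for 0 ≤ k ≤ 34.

Half of (1+1)^34 + (1−1)^34 gives the even-index sum: 2^33 = 8589934592.

8589934592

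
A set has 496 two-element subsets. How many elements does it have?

n(n−1)/2 = 496 ⇒ n(n−1) = 992. Since 32·31 = 992, n = 32.

32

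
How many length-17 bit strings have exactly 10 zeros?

19448

Choose the 10 positions: C(17,10) = 19448.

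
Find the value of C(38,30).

48903492

C(38,30) = C(38,8) by symmetry.
C(38,8) = (38·37·36·35·34·33·32·31) / 8! = 1971788797440 / 40320 = 48903492.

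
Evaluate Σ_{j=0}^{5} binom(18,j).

12616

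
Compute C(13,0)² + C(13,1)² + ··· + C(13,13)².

By Vandermonde's identity, Σ C(13,i)² = C(26,13) = 10400600.

10400600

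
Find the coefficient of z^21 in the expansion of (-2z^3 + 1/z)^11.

42240

General term: C(11,j)·(-2z^3)^j·(1/z)^(11-j), with z-exponent 3j − 1(11−j) = 4j − 11.
Set 4j − 11 = 21: j = 8.
C(11,8) = 165; (-2)^8 = 256; 1^3 = 1.
Coefficient = 165 · 256 · 1 = 42240.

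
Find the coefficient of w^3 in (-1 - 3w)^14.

The general term is C(14,j)·(-1)^j·(-3w)^(14-j); the w^3 term has j = 11.
C(14,11) = 364.
Coefficient = C(14,11) · (-1)^11 · (-3)^3 = 364 · (-1) · (-27) = 9828.

9828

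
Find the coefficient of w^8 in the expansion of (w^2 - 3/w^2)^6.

General term: C(6,j)·(w^2)^j·(-3/w^2)^(6-j), with w-exponent 2j − 2(6−j) = 4j − 12.
Set 4j − 12 = 8: j = 5.
C(6,5) = 6; 1^5 = 1; (-3)^1 = -3.
Coefficient = 6 · 1 · (-3) = -18.

-18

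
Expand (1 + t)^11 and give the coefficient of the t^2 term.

The general term is C(11,j)·(1)^j·(t)^(11-j); the t^2 term has j = 9.
C(11,9) = 55.
Coefficient = C(11,9) = 55.

55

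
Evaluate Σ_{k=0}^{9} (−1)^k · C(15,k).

The partial alternating sum Σ_{k=0}^{9} (−1)^k C(15,k) = (−1)^9 C(14,9) = -2002.

-2002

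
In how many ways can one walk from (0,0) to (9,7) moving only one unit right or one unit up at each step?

Each path is a sequence of 16 steps with 9 rights: C(16,9) = 11440.

11440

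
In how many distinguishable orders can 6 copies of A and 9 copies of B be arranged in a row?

Choose positions for the A's: C(15,6) = 5005.

5005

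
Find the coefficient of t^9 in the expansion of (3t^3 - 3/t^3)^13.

-2051893701

General term: C(13,j)·(3t^3)^j·(-3/t^3)^(13-j), with t-exponent 3j − 3(13−j) = 6j − 39.
Set 6j − 39 = 9: j = 8.
C(13,8) = 1287; 3^8 = 6561; (-3)^5 = -243.
Coefficient = 1287 · 6561 · (-243) = -2051893701.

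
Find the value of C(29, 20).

C(29,20) = C(29,9) by symmetry.
C(29,9) = (29·28·27·26·25·24·23·22·21) / 9! = 3634245014400 / 362880 = 10015005.

10015005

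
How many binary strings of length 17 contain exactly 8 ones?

Choose the 8 positions: C(17,8) = 24310.

24310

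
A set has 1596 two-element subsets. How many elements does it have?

57

n(n−1)/2 = 1596 ⇒ n(n−1) = 3192. Since 57·56 = 3192, n = 57.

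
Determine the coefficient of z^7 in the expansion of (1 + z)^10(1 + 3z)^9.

3857340

Coefficient of z^7 = Σ_{j} C(10,j)·1^j·C(9,7-j)·3^(7-j) for j from 0 to 7.
= 78732 + 612360 + 1377810 + 1224720 + 476280 + 81648 + 5670 + 120 = 3857340.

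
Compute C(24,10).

C(24,10) = (24·23·22·21·20·19·18·17·16·15) / 10! = 7117005772800 / 3628800 = 1961256.

1961256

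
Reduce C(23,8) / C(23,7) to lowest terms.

C(n,k+1)/C(n,k) = (n−k)/(k+1) = (23−7)/(7+1) = 16/8 = 2.

2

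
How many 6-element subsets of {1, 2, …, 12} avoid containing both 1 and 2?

714

All 6-subsets: C(12,6) = 924. Those containing both fixed elements: C(10,4) = 210.
924 − 210 = 714.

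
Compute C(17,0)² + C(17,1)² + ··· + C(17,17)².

2333606220

Σ C(17,j)² is the coefficient of x^17 in (1+x)^17(1+x)^17 = (1+x)^34, i.e. C(34,17) = 2333606220.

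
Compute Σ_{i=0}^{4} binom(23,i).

1 + 23 + 253 + 1771 + 8855 = 10903.

10903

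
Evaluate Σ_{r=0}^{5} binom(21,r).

1 + 21 + 210 + 1330 + 5985 + 20349 = 27896.

27896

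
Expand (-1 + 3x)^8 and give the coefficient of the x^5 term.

-13608

The general term is C(8,j)·(-1)^j·(3x)^(8-j); the x^5 term has j = 3.
C(8,3) = 56.
Coefficient = C(8,3) · (-1)^3 · 3^5 = 56 · (-1) · 243 = -13608.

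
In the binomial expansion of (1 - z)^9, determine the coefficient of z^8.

9

The general term is C(9,j)·(1)^j·(-z)^(9-j); the z^8 term has j = 1.
C(9,1) = 9.
Coefficient = C(9,1) = 9.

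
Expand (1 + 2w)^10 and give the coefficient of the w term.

The general term is C(10,j)·(1)^j·(2w)^(10-j); the w^1 term has j = 9.
C(10,9) = 10.
Coefficient = C(10,9) · 2^1 = 10 · 2 = 20.

20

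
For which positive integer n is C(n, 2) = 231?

22

n(n−1)/2 = 231 ⇒ n(n−1) = 462. Since 22·21 = 462, n = 22.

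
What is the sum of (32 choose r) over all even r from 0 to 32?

2147483648

Half of (1+1)^32 + (1−1)^32 gives the even-index sum: 2^31 = 2147483648.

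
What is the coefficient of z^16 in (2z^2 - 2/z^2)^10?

-10240

General term: C(10,j)·(2z^2)^j·(-2/z^2)^(10-j), with z-exponent 2j − 2(10−j) = 4j − 20.
Set 4j − 20 = 16: j = 9.
C(10,9) = 10; 2^9 = 512; (-2)^1 = -2.
Coefficient = 10 · 512 · (-2) = -10240.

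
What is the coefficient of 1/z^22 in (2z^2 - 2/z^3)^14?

16400384

General term: C(14,j)·(2z^2)^j·(-2/z^3)^(14-j), with z-exponent 2j − 3(14−j) = 5j − 42.
Set 5j − 42 = -22: j = 4.
C(14,4) = 1001; 2^4 = 16; (-2)^10 = 1024.
Coefficient = 1001 · 16 · 1024 = 16400384.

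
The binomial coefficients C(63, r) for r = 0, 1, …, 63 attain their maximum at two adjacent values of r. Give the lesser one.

For odd n = 63, C(63,r) peaks at r = (n−1)/2 and (n+1)/2; the lesser is 31.

31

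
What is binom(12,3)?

220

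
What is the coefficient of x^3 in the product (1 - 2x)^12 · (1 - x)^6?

-3724

Coefficient of x^3 = Σ_{j} C(12,j)·(-2)^j·C(6,3-j)·(-1)^(3-j) for j from 0 to 3.
= (-20) + (-360) + (-1584) + (-1760) = -3724.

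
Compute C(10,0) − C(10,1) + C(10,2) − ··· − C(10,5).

-126

The partial alternating sum Σ_{k=0}^{5} (−1)^k C(10,k) = (−1)^5 C(9,5) = -126.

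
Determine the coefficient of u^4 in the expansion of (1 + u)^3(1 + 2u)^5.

Coefficient of u^4 = Σ_{j} C(3,j)·1^j·C(5,4-j)·2^(4-j) for j from 0 to 3.
= 80 + 240 + 120 + 10 = 450.

450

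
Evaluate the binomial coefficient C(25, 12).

5200300

C(25,12) = (25·24·23·22·21·20·19·18·17·16·15·14) / 12! = 2490952020480000 / 479001600 = 5200300.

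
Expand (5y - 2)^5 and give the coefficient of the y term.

400

The general term is C(5,j)·(5y)^j·(-2)^(5-j); the y^1 term has j = 1.
C(5,1) = 5.
Coefficient = C(5,1) · 5^1 · (-2)^4 = 5 · 5 · 16 = 400.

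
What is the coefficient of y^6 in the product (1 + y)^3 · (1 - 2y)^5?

64

Coefficient of y^6 = Σ_{j} C(3,j)·1^j·C(5,6-j)·(-2)^(6-j) for j from 1 to 3.
= (-96) + 240 + (-80) = 64.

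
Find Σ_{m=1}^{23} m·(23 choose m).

96468992

Since m·C(23,m) = 23·C(22,m−1), the sum is 23·2^22 = 23·4194304 = 96468992.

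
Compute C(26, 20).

230230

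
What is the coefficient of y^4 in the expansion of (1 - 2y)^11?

5280

The general term is C(11,j)·(1)^j·(-2y)^(11-j); the y^4 term has j = 7.
C(11,7) = 330.
Coefficient = C(11,7) · (-2)^4 = 330 · 16 = 5280.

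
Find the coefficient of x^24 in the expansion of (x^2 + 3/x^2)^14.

General term: C(14,j)·(x^2)^j·(3/x^2)^(14-j), with x-exponent 2j − 2(14−j) = 4j − 28.
Set 4j − 28 = 24: j = 13.
C(14,13) = 14; 1^13 = 1; 3^1 = 3.
Coefficient = 14 · 1 · 3 = 42.

42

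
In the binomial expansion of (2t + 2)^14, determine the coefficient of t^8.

The general term is C(14,j)·(2t)^j·(2)^(14-j); the t^8 term has j = 8.
C(14,8) = 3003.
Coefficient = C(14,8) · 2^8 · 2^6 = 3003 · 256 · 64 = 49201152.

49201152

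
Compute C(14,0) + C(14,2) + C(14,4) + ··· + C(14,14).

8192

Half of (1+1)^14 + (1−1)^14 gives the even-index sum: 2^13 = 8192.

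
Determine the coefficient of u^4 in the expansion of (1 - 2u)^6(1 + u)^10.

110

Coefficient of u^4 = Σ_{j} C(6,j)·(-2)^j·C(10,4-j)·1^(4-j) for j from 0 to 4.
= 210 + (-1440) + 2700 + (-1600) + 240 = 110.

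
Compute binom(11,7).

C(11,7) = C(11,4) by symmetry.
C(11,4) = (11·10·9·8) / 4! = 7920 / 24 = 330.

330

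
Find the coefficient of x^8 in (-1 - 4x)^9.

The general term is C(9,j)·(-1)^j·(-4x)^(9-j); the x^8 term has j = 1.
C(9,1) = 9.
Coefficient = C(9,1) · (-1)^1 · (-4)^8 = 9 · (-1) · 65536 = -589824.

-589824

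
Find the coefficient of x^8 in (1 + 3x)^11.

1082565

The general term is C(11,j)·(1)^j·(3x)^(11-j); the x^8 term has j = 3.
C(11,3) = 165.
Coefficient = C(11,3) · 3^8 = 165 · 6561 = 1082565.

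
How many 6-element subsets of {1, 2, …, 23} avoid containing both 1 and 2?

All 6-subsets: C(23,6) = 100947. Those containing both fixed elements: C(21,4) = 5985.
100947 − 5985 = 94962.

94962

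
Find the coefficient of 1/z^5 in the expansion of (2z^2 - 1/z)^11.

General term: C(11,j)·(2z^2)^j·(-1/z)^(11-j), with z-exponent 2j − 1(11−j) = 3j − 11.
Set 3j − 11 = -5: j = 2.
C(11,2) = 55; 2^2 = 4; (-1)^9 = -1.
Coefficient = 55 · 4 · (-1) = -220.

-220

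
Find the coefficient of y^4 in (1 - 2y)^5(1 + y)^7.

45

Coefficient of y^4 = Σ_{j} C(5,j)·(-2)^j·C(7,4-j)·1^(4-j) for j from 0 to 4.
= 35 + (-350) + 840 + (-560) + 80 = 45.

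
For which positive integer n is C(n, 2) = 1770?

60

n(n−1)/2 = 1770 ⇒ n(n−1) = 3540. Since 60·59 = 3540, n = 60.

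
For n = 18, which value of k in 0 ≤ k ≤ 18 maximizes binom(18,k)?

C(18,k) is maximized at k = 18/2 = 9.

9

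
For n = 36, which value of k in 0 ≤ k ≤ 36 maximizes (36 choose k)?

C(36,k) is maximized at k = 36/2 = 18.

18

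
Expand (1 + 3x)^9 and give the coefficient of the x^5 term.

30618

The general term is C(9,j)·(1)^j·(3x)^(9-j); the x^5 term has j = 4.
C(9,4) = 126.
Coefficient = C(9,4) · 3^5 = 126 · 243 = 30618.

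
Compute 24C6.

134596

C(24,6) = (24·23·22·21·20·19) / 6! = 96909120 / 720 = 134596.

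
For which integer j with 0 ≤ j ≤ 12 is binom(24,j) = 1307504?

C(24,j) increases on 0 ≤ j ≤ 12. C(24,8) = 735471 and C(24,9) = 1307504, so j = 9.

9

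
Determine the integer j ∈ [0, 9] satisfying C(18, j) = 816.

C(18,j) increases on 0 ≤ j ≤ 9. C(18,2) = 153 and C(18,3) = 816, so j = 3.

3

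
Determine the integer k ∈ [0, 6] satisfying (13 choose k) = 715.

C(13,k) increases on 0 ≤ k ≤ 6. C(13,3) = 286 and C(13,4) = 715, so k = 4.

4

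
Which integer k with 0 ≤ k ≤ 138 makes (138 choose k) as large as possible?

69

C(138,k) is maximized at k = 138/2 = 69.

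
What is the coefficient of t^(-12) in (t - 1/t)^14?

-14

General term: C(14,j)·(t)^j·(-1/t)^(14-j), with t-exponent 1j − 1(14−j) = 2j − 14.
Set 2j − 14 = -12: j = 1.
C(14,1) = 14; 1^1 = 1; (-1)^13 = -1.
Coefficient = 14 · 1 · (-1) = -14.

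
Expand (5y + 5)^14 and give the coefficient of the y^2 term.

555419921875

The general term is C(14,j)·(5y)^j·(5)^(14-j); the y^2 term has j = 2.
C(14,2) = 91.
Coefficient = C(14,2) · 5^2 · 5^12 = 91 · 25 · 244140625 = 555419921875.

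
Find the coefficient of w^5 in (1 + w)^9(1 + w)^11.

15504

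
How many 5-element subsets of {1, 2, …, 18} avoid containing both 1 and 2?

All 5-subsets: C(18,5) = 8568. Those containing both fixed elements: C(16,3) = 560.
8568 − 560 = 8008.

8008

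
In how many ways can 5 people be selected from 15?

3003

This is C(15,5) = 3003.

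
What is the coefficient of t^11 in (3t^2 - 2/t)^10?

-2099520

General term: C(10,j)·(3t^2)^j·(-2/t)^(10-j), with t-exponent 2j − 1(10−j) = 3j − 10.
Set 3j − 10 = 11: j = 7.
C(10,7) = 120; 3^7 = 2187; (-2)^3 = -8.
Coefficient = 120 · 2187 · (-8) = -2099520.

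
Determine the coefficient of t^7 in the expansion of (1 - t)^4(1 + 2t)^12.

-13024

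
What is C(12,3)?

C(12,3) = (12·11·10) / 3! = 1320 / 6 = 220.

220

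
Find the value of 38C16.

C(38,16) = (38·37·36·35·34·33·32·31·30·29·28·27·26·25·24·23) / 16! = 465322312113382563840000 / 20922789888000 = 22239974430.

22239974430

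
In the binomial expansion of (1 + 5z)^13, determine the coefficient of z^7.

134062500

The general term is C(13,j)·(1)^j·(5z)^(13-j); the z^7 term has j = 6.
C(13,6) = 1716.
Coefficient = C(13,6) · 5^7 = 1716 · 78125 = 134062500.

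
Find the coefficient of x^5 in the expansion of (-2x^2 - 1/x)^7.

-560

General term: C(7,j)·(-2x^2)^j·(-1/x)^(7-j), with x-exponent 2j − 1(7−j) = 3j − 7.
Set 3j − 7 = 5: j = 4.
C(7,4) = 35; (-2)^4 = 16; (-1)^3 = -1.
Coefficient = 35 · 16 · (-1) = -560.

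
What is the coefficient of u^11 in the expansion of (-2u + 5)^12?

-122880

The general term is C(12,j)·(-2u)^j·(5)^(12-j); the u^11 term has j = 11.
C(12,11) = 12.
Coefficient = C(12,11) · (-2)^11 · 5^1 = 12 · (-2048) · 5 = -122880.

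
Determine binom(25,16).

2042975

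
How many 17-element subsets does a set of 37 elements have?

15905368710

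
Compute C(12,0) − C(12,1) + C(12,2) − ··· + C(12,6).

The partial alternating sum Σ_{k=0}^{6} (−1)^k C(12,k) = (−1)^6 C(11,6) = 462.

462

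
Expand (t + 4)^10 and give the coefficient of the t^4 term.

The general term is C(10,j)·(t)^j·(4)^(10-j); the t^4 term has j = 4.
C(10,4) = 210.
Coefficient = C(10,4) · 4^6 = 210 · 4096 = 860160.

860160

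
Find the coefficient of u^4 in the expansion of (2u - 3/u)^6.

General term: C(6,j)·(2u)^j·(-3/u)^(6-j), with u-exponent 1j − 1(6−j) = 2j − 6.
Set 2j − 6 = 4: j = 5.
C(6,5) = 6; 2^5 = 32; (-3)^1 = -3.
Coefficient = 6 · 32 · (-3) = -576.

-576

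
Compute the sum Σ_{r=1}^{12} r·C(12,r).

24576

Differentiating (1+x)^12 and setting x=1: Σ r·C(12,r) = 12·2^11 = 24576.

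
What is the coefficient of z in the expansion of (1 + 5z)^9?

45

The general term is C(9,j)·(1)^j·(5z)^(9-j); the z^1 term has j = 8.
C(9,8) = 9.
Coefficient = C(9,8) · 5^1 = 9 · 5 = 45.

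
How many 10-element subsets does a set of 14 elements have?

C(14,10) = C(14,4) by symmetry.
C(14,4) = (14·13·12·11) / 4! = 24024 / 24 = 1001.

1001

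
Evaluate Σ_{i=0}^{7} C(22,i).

1 + 22 + 231 + 1540 + 7315 + 26334 + 74613 + 170544 = 280600.

280600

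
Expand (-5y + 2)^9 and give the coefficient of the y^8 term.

7031250

The general term is C(9,j)·(-5y)^j·(2)^(9-j); the y^8 term has j = 8.
C(9,8) = 9.
Coefficient = C(9,8) · (-5)^8 · 2^1 = 9 · 390625 · 2 = 7031250.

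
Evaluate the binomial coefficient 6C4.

15

C(6,4) = C(6,2) by symmetry.
C(6,2) = (6·5) / 2! = 30 / 2 = 15.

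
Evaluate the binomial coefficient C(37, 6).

C(37,6) = (37·36·35·34·33·32) / 6! = 1673844480 / 720 = 2324784.

2324784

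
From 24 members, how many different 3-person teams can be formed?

2024

This is C(24,3) = 2024.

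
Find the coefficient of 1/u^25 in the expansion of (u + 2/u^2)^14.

General term: C(14,j)·(u)^j·(2/u^2)^(14-j), with u-exponent 1j − 2(14−j) = 3j − 28.
Set 3j − 28 = -25: j = 1.
C(14,1) = 14; 1^1 = 1; 2^13 = 8192.
Coefficient = 14 · 1 · 8192 = 114688.

114688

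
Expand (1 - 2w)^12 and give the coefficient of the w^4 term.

The general term is C(12,j)·(1)^j·(-2w)^(12-j); the w^4 term has j = 8.
C(12,8) = 495.
Coefficient = C(12,8) · (-2)^4 = 495 · 16 = 7920.

7920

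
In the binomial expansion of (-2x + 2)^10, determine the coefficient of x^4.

The general term is C(10,j)·(-2x)^j·(2)^(10-j); the x^4 term has j = 4.
C(10,4) = 210.
Coefficient = C(10,4) · (-2)^4 · 2^6 = 210 · 16 · 64 = 215040.

215040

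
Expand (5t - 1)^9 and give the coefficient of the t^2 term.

The general term is C(9,j)·(5t)^j·(-1)^(9-j); the t^2 term has j = 2.
C(9,2) = 36.
Coefficient = C(9,2) · 5^2 · (-1)^7 = 36 · 25 · (-1) = -900.

-900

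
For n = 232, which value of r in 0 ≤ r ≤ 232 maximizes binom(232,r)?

C(232,r) is maximized at r = 232/2 = 116.

116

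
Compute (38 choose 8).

48903492

C(38,8) = (38·37·36·35·34·33·32·31) / 8! = 1971788797440 / 40320 = 48903492.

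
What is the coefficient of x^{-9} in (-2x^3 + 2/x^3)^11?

675840

General term: C(11,j)·(-2x^3)^j·(2/x^3)^(11-j), with x-exponent 3j − 3(11−j) = 6j − 33.
Set 6j − 33 = -9: j = 4.
C(11,4) = 330; (-2)^4 = 16; 2^7 = 128.
Coefficient = 330 · 16 · 128 = 675840.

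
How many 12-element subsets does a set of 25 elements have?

5200300

C(25,12) = (25·24·23·22·21·20·19·18·17·16·15·14) / 12! = 2490952020480000 / 479001600 = 5200300.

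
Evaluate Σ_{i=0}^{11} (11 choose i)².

Σ C(11,i)² is the coefficient of x^11 in (1+x)^11(1+x)^11 = (1+x)^22, i.e. C(22,11) = 705432.

705432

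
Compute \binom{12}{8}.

C(12,8) = C(12,4) by symmetry.
C(12,4) = (12·11·10·9) / 4! = 11880 / 24 = 495.

495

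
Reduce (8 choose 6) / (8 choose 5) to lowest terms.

C(n,k+1)/C(n,k) = (n−k)/(k+1) = (8−5)/(5+1) = 3/6 = 1/2.

1/2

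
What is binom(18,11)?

31824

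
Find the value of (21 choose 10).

352716

C(21,10) = (21·20·19·18·17·16·15·14·13·12) / 10! = 1279935820800 / 3628800 = 352716.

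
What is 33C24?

38567100

C(33,24) = C(33,9) by symmetry.
C(33,9) = (33·32·31·30·29·28·27·26·25) / 9! = 13995229248000 / 362880 = 38567100.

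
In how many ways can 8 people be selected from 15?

This is C(15,8) = 6435.

6435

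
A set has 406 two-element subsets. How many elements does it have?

29

n(n−1)/2 = 406 ⇒ n(n−1) = 812. Since 29·28 = 812, n = 29.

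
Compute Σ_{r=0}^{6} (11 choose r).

1486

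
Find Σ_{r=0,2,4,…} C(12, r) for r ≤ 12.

2048

Half of (1+1)^12 + (1−1)^12 gives the even-index sum: 2^11 = 2048.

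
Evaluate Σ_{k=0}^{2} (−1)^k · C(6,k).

The partial alternating sum Σ_{k=0}^{2} (−1)^k C(6,k) = (−1)^2 C(5,2) = 10.

10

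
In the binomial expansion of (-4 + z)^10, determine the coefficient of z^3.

-1966080

The general term is C(10,j)·(-4)^j·(z)^(10-j); the z^3 term has j = 7.
C(10,7) = 120.
Coefficient = C(10,7) · (-4)^7 = 120 · (-16384) = -1966080.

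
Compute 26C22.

C(26,22) = C(26,4) by symmetry.
C(26,4) = (26·25·24·23) / 4! = 358800 / 24 = 14950.

14950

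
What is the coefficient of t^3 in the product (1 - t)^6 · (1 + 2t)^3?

Coefficient of t^3 = Σ_{j} C(6,j)·(-1)^j·C(3,3-j)·2^(3-j) for j from 0 to 3.
= 8 + (-72) + 90 + (-20) = 6.

6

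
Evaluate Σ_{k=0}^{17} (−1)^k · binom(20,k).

-171

The partial alternating sum Σ_{k=0}^{17} (−1)^k C(20,k) = (−1)^17 C(19,17) = -171.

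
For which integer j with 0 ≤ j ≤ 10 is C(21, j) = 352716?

10

C(21,j) increases on 0 ≤ j ≤ 10. C(21,9) = 293930 and C(21,10) = 352716, so j = 10.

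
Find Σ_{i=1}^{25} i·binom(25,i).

419430400

Differentiating (1+x)^25 and setting x=1: Σ i·C(25,i) = 25·2^24 = 419430400.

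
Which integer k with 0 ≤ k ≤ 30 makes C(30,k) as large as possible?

15

C(30,k) is maximized at k = 30/2 = 15.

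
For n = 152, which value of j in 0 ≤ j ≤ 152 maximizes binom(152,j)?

C(152,j) is maximized at j = 152/2 = 76.

76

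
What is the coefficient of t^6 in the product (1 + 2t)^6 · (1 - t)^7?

Coefficient of t^6 = Σ_{j} C(6,j)·2^j·C(7,6-j)·(-1)^(6-j) for j from 0 to 6.
= 7 + (-252) + 2100 + (-5600) + 5040 + (-1344) + 64 = 15.

15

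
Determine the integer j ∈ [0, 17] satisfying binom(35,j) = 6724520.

C(35,j) increases on 0 ≤ j ≤ 17. C(35,6) = 1623160 and C(35,7) = 6724520, so j = 7.

7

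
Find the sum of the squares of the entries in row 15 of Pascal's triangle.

Σ C(15,j)² is the coefficient of x^15 in (1+x)^15(1+x)^15 = (1+x)^30, i.e. C(30,15) = 155117520.

155117520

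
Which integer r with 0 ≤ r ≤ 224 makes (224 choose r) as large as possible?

112

C(224,r) is maximized at r = 224/2 = 112.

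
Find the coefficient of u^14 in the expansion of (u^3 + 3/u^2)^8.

General term: C(8,j)·(u^3)^j·(3/u^2)^(8-j), with u-exponent 3j − 2(8−j) = 5j − 16.
Set 5j − 16 = 14: j = 6.
C(8,6) = 28; 1^6 = 1; 3^2 = 9.
Coefficient = 28 · 1 · 9 = 252.

252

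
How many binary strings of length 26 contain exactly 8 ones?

Choose the 8 positions: C(26,8) = 1562275.

1562275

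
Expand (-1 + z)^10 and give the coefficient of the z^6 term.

The general term is C(10,j)·(-1)^j·(z)^(10-j); the z^6 term has j = 4.
C(10,4) = 210.
Coefficient = C(10,4) = 210.

210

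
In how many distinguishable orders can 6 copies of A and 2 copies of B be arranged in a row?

28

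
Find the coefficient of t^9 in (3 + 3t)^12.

The general term is C(12,j)·(3)^j·(3t)^(12-j); the t^9 term has j = 3.
C(12,3) = 220.
Coefficient = C(12,3) · 3^3 · 3^9 = 220 · 27 · 19683 = 116917020.

116917020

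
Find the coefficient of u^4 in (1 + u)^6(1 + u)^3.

126

(1 + u)^6(1 + u)^3 = (1 + u)^9, so the coefficient of u^4 is C(9,4)·1^4 = 126·1 = 126.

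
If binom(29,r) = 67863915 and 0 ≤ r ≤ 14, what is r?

C(29,r) increases on 0 ≤ r ≤ 14. C(29,12) = 51895935 and C(29,13) = 67863915, so r = 13.

13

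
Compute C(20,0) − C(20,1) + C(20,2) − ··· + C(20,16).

The partial alternating sum Σ_{k=0}^{16} (−1)^k C(20,k) = (−1)^16 C(19,16) = 969.

969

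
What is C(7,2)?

21

C(7,2) = (7·6) / 2! = 42 / 2 = 21.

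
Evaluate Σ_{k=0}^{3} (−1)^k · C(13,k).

-220

The partial alternating sum Σ_{k=0}^{3} (−1)^k C(13,k) = (−1)^3 C(12,3) = -220.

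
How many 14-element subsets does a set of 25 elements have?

C(25,14) = C(25,11) by symmetry.
C(25,11) = (25·24·23·22·21·20·19·18·17·16·15) / 11! = 177925144320000 / 39916800 = 4457400.

4457400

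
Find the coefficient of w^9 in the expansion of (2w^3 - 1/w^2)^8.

General term: C(8,j)·(2w^3)^j·(-1/w^2)^(8-j), with w-exponent 3j − 2(8−j) = 5j − 16.
Set 5j − 16 = 9: j = 5.
C(8,5) = 56; 2^5 = 32; (-1)^3 = -1.
Coefficient = 56 · 32 · (-1) = -1792.

-1792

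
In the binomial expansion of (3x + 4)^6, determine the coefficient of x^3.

The general term is C(6,j)·(3x)^j·(4)^(6-j); the x^3 term has j = 3.
C(6,3) = 20.
Coefficient = C(6,3) · 3^3 · 4^3 = 20 · 27 · 64 = 34560.

34560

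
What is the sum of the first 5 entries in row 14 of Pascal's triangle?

1471

1 + 14 + 91 + 364 + 1001 = 1471.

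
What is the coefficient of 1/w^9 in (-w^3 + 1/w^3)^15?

5005

General term: C(15,j)·(-w^3)^j·(1/w^3)^(15-j), with w-exponent 3j − 3(15−j) = 6j − 45.
Set 6j − 45 = -9: j = 6.
C(15,6) = 5005; (-1)^6 = 1; 1^9 = 1.
Coefficient = 5005 · 1 · 1 = 5005.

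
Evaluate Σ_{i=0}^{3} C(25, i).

2626

1 + 25 + 300 + 2300 = 2626.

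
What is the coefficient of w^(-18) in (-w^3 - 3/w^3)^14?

59108049

General term: C(14,j)·(-w^3)^j·(-3/w^3)^(14-j), with w-exponent 3j − 3(14−j) = 6j − 42.
Set 6j − 42 = -18: j = 4.
C(14,4) = 1001; (-1)^4 = 1; (-3)^10 = 59049.
Coefficient = 1001 · 1 · 59049 = 59108049.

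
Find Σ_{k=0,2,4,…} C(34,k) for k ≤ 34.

8589934592

Even-k terms of row 34 sum to 2^33 = 8589934592.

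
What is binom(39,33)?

3262623

C(39,33) = C(39,6) by symmetry.
C(39,6) = (39·38·37·36·35·34) / 6! = 2349088560 / 720 = 3262623.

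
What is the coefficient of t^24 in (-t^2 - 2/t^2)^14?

28

General term: C(14,j)·(-t^2)^j·(-2/t^2)^(14-j), with t-exponent 2j − 2(14−j) = 4j − 28.
Set 4j − 28 = 24: j = 13.
C(14,13) = 14; (-1)^13 = -1; (-2)^1 = -2.
Coefficient = 14 · (-1) · (-2) = 28.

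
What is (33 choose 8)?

13884156

C(33,8) = (33·32·31·30·29·28·27·26) / 8! = 559809169920 / 40320 = 13884156.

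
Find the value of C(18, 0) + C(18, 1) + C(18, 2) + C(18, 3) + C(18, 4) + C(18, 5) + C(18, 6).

31180

1 + 18 + 153 + 816 + 3060 + 8568 + 18564 = 31180.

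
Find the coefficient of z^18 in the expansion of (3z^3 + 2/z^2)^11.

General term: C(11,j)·(3z^3)^j·(2/z^2)^(11-j), with z-exponent 3j − 2(11−j) = 5j − 22.
Set 5j − 22 = 18: j = 8.
C(11,8) = 165; 3^8 = 6561; 2^3 = 8.
Coefficient = 165 · 6561 · 8 = 8660520.

8660520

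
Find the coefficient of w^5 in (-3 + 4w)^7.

193536

The general term is C(7,j)·(-3)^j·(4w)^(7-j); the w^5 term has j = 2.
C(7,2) = 21.
Coefficient = C(7,2) · (-3)^2 · 4^5 = 21 · 9 · 1024 = 193536.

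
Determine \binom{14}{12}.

C(14,12) = C(14,2) by symmetry.
C(14,2) = (14·13) / 2! = 182 / 2 = 91.

91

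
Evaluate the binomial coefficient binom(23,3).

1771

C(23,3) = (23·22·21) / 3! = 10626 / 6 = 1771.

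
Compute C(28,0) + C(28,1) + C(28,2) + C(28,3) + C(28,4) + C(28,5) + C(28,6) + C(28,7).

1683218

1 + 28 + 378 + 3276 + 20475 + 98280 + 376740 + 1184040 = 1683218.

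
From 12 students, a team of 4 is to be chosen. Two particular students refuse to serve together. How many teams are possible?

450

All 4-subsets: C(12,4) = 495. Those containing both fixed elements: C(10,2) = 45.
495 − 45 = 450.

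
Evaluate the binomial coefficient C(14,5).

2002

C(14,5) = (14·13·12·11·10) / 5! = 240240 / 120 = 2002.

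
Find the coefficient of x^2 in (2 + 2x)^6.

960

The general term is C(6,j)·(2)^j·(2x)^(6-j); the x^2 term has j = 4.
C(6,4) = 15.
Coefficient = C(6,4) · 2^4 · 2^2 = 15 · 16 · 4 = 960.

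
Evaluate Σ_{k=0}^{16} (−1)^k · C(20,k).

969

The partial alternating sum Σ_{k=0}^{16} (−1)^k C(20,k) = (−1)^16 C(19,16) = 969.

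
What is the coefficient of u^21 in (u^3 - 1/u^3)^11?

General term: C(11,j)·(u^3)^j·(-1/u^3)^(11-j), with u-exponent 3j − 3(11−j) = 6j − 33.
Set 6j − 33 = 21: j = 9.
C(11,9) = 55; 1^9 = 1; (-1)^2 = 1.
Coefficient = 55 · 1 · 1 = 55.

55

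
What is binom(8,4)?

70

C(8,4) = (8·7·6·5) / 4! = 1680 / 24 = 70.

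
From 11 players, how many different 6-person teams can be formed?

462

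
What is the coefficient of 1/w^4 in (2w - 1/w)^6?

General term: C(6,j)·(2w)^j·(-1/w)^(6-j), with w-exponent 1j − 1(6−j) = 2j − 6.
Set 2j − 6 = -4: j = 1.
C(6,1) = 6; 2^1 = 2; (-1)^5 = -1.
Coefficient = 6 · 2 · (-1) = -12.

-12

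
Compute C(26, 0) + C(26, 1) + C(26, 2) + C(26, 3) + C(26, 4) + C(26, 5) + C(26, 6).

1 + 26 + 325 + 2600 + 14950 + 65780 + 230230 = 313912.

313912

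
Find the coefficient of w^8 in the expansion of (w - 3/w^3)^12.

-36

General term: C(12,j)·(w)^j·(-3/w^3)^(12-j), with w-exponent 1j − 3(12−j) = 4j − 36.
Set 4j − 36 = 8: j = 11.
C(12,11) = 12; 1^11 = 1; (-3)^1 = -3.
Coefficient = 12 · 1 · (-3) = -36.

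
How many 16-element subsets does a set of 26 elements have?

5311735

C(26,16) = C(26,10) by symmetry.
C(26,10) = (26·25·24·23·22·21·20·19·18·17) / 10! = 19275223968000 / 3628800 = 5311735.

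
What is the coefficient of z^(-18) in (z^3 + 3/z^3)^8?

17496

General term: C(8,j)·(z^3)^j·(3/z^3)^(8-j), with z-exponent 3j − 3(8−j) = 6j − 24.
Set 6j − 24 = -18: j = 1.
C(8,1) = 8; 1^1 = 1; 3^7 = 2187.
Coefficient = 8 · 1 · 2187 = 17496.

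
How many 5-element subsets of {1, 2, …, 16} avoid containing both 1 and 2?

4004

All 5-subsets: C(16,5) = 4368. Those containing both fixed elements: C(14,3) = 364.
4368 − 364 = 4004.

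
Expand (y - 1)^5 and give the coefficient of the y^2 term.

The general term is C(5,j)·(y)^j·(-1)^(5-j); the y^2 term has j = 2.
C(5,2) = 10.
Coefficient = C(5,2) · (-1)^3 = 10 · (-1) = -10.

-10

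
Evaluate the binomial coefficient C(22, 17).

C(22,17) = C(22,5) by symmetry.
C(22,5) = (22·21·20·19·18) / 5! = 3160080 / 120 = 26334.

26334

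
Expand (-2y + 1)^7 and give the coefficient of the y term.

-14

The general term is C(7,j)·(-2y)^j·(1)^(7-j); the y^1 term has j = 1.
C(7,1) = 7.
Coefficient = C(7,1) · (-2)^1 = 7 · (-2) = -14.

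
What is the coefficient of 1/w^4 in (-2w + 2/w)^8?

7168

General term: C(8,j)·(-2w)^j·(2/w)^(8-j), with w-exponent 1j − 1(8−j) = 2j − 8.
Set 2j − 8 = -4: j = 2.
C(8,2) = 28; (-2)^2 = 4; 2^6 = 64.
Coefficient = 28 · 4 · 64 = 7168.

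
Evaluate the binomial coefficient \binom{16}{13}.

C(16,13) = C(16,3) by symmetry.
C(16,3) = (16·15·14) / 3! = 3360 / 6 = 560.

560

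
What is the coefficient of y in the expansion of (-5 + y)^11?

107421875

The general term is C(11,j)·(-5)^j·(y)^(11-j); the y^1 term has j = 10.
C(11,10) = 11.
Coefficient = C(11,10) · (-5)^10 = 11 · 9765625 = 107421875.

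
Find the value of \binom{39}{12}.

3910797436

C(39,12) = (39·38·37·36·35·34·33·32·31·30·29·28) / 12! = 1873278229119897600 / 479001600 = 3910797436.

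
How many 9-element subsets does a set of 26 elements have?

3124550

C(26,9) = (26·25·24·23·22·21·20·19·18) / 9! = 1133836704000 / 362880 = 3124550.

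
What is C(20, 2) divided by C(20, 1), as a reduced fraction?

19/2

C(n,k+1)/C(n,k) = (n−k)/(k+1) = (20−1)/(1+1) = 19/2.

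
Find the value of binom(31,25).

736281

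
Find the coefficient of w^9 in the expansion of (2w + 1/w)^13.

General term: C(13,j)·(2w)^j·(1/w)^(13-j), with w-exponent 1j − 1(13−j) = 2j − 13.
Set 2j − 13 = 9: j = 11.
C(13,11) = 78; 2^11 = 2048; 1^2 = 1.
Coefficient = 78 · 2048 · 1 = 159744.

159744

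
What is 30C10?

C(30,10) = (30·29·28·27·26·25·24·23·22·21) / 10! = 109027350432000 / 3628800 = 30045015.

30045015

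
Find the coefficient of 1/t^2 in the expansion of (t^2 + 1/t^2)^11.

General term: C(11,j)·(t^2)^j·(1/t^2)^(11-j), with t-exponent 2j − 2(11−j) = 4j − 22.
Set 4j − 22 = -2: j = 5.
C(11,5) = 462; 1^5 = 1; 1^6 = 1.
Coefficient = 462 · 1 · 1 = 462.

462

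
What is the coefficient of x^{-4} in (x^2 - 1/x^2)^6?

General term: C(6,j)·(x^2)^j·(-1/x^2)^(6-j), with x-exponent 2j − 2(6−j) = 4j − 12.
Set 4j − 12 = -4: j = 2.
C(6,2) = 15; 1^2 = 1; (-1)^4 = 1.
Coefficient = 15 · 1 · 1 = 15.

15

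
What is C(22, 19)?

C(22,19) = C(22,3) by symmetry.
C(22,3) = (22·21·20) / 3! = 9240 / 6 = 1540.

1540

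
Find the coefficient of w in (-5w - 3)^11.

-3247695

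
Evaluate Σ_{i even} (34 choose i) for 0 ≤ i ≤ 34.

Even-i terms of row 34 sum to 2^33 = 8589934592.

8589934592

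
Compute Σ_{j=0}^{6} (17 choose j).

21778

1 + 17 + 136 + 680 + 2380 + 6188 + 12376 = 21778.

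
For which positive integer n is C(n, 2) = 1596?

57

n(n−1)/2 = 1596 ⇒ n(n−1) = 3192. Since 57·56 = 3192, n = 57.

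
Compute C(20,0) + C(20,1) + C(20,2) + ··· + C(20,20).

1048576

The entries of row 20 sum to 2^20 = 1048576.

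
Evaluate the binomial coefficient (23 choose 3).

C(23,3) = (23·22·21) / 3! = 10626 / 6 = 1771.

1771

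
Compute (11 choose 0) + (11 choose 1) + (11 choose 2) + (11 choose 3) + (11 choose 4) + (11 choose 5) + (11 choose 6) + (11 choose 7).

1 + 11 + 55 + 165 + 330 + 462 + 462 + 330 = 1816.

1816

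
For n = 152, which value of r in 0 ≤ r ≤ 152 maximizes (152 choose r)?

76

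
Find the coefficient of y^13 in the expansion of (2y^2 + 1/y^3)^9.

2304

General term: C(9,j)·(2y^2)^j·(1/y^3)^(9-j), with y-exponent 2j − 3(9−j) = 5j − 27.
Set 5j − 27 = 13: j = 8.
C(9,8) = 9; 2^8 = 256; 1^1 = 1.
Coefficient = 9 · 256 · 1 = 2304.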